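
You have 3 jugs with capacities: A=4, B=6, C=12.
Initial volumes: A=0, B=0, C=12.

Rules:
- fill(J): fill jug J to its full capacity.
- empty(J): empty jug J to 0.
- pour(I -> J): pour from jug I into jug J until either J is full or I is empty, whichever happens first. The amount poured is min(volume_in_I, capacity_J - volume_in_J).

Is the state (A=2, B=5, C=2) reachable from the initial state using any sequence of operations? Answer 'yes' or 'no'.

BFS explored all 74 reachable states.
Reachable set includes: (0,0,0), (0,0,2), (0,0,4), (0,0,6), (0,0,8), (0,0,10), (0,0,12), (0,2,0), (0,2,2), (0,2,4), (0,2,6), (0,2,8) ...
Target (A=2, B=5, C=2) not in reachable set → no.

Answer: no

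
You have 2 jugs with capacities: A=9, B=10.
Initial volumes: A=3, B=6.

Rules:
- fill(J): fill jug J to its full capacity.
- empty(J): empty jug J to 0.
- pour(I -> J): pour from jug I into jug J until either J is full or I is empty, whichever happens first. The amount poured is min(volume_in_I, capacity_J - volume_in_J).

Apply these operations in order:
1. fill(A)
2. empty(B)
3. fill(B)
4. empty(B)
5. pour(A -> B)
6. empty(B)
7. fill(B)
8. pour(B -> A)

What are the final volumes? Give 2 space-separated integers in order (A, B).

Step 1: fill(A) -> (A=9 B=6)
Step 2: empty(B) -> (A=9 B=0)
Step 3: fill(B) -> (A=9 B=10)
Step 4: empty(B) -> (A=9 B=0)
Step 5: pour(A -> B) -> (A=0 B=9)
Step 6: empty(B) -> (A=0 B=0)
Step 7: fill(B) -> (A=0 B=10)
Step 8: pour(B -> A) -> (A=9 B=1)

Answer: 9 1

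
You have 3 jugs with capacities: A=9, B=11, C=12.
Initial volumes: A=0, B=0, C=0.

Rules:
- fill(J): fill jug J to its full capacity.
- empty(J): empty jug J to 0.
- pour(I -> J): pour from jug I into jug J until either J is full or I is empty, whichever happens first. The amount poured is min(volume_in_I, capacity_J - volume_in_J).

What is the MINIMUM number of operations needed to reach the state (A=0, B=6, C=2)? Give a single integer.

BFS from (A=0, B=0, C=0). One shortest path:
  1. fill(A) -> (A=9 B=0 C=0)
  2. fill(B) -> (A=9 B=11 C=0)
  3. pour(A -> C) -> (A=0 B=11 C=9)
  4. pour(B -> A) -> (A=9 B=2 C=9)
  5. pour(A -> C) -> (A=6 B=2 C=12)
  6. empty(C) -> (A=6 B=2 C=0)
  7. pour(B -> C) -> (A=6 B=0 C=2)
  8. pour(A -> B) -> (A=0 B=6 C=2)
Reached target in 8 moves.

Answer: 8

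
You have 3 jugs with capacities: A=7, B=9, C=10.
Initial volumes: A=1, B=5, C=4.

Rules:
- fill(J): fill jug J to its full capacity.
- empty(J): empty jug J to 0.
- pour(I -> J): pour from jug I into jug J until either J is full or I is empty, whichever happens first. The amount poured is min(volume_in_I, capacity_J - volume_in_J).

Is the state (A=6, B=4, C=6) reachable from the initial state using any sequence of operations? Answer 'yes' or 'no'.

BFS explored all 449 reachable states.
Reachable set includes: (0,0,0), (0,0,1), (0,0,2), (0,0,3), (0,0,4), (0,0,5), (0,0,6), (0,0,7), (0,0,8), (0,0,9), (0,0,10), (0,1,0) ...
Target (A=6, B=4, C=6) not in reachable set → no.

Answer: no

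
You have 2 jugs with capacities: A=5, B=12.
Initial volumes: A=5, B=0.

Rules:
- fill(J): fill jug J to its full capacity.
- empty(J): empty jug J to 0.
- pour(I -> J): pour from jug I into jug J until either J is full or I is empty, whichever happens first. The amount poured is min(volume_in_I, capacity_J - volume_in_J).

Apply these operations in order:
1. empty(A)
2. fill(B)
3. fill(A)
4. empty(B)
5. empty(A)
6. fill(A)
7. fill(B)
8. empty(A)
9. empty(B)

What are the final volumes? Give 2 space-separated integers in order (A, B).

Step 1: empty(A) -> (A=0 B=0)
Step 2: fill(B) -> (A=0 B=12)
Step 3: fill(A) -> (A=5 B=12)
Step 4: empty(B) -> (A=5 B=0)
Step 5: empty(A) -> (A=0 B=0)
Step 6: fill(A) -> (A=5 B=0)
Step 7: fill(B) -> (A=5 B=12)
Step 8: empty(A) -> (A=0 B=12)
Step 9: empty(B) -> (A=0 B=0)

Answer: 0 0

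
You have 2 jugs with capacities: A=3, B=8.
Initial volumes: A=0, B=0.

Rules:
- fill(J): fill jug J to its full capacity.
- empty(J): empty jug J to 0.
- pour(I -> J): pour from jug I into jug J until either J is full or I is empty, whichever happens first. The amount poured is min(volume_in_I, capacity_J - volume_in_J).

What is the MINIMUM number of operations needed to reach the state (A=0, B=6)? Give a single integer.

Answer: 4

Derivation:
BFS from (A=0, B=0). One shortest path:
  1. fill(A) -> (A=3 B=0)
  2. pour(A -> B) -> (A=0 B=3)
  3. fill(A) -> (A=3 B=3)
  4. pour(A -> B) -> (A=0 B=6)
Reached target in 4 moves.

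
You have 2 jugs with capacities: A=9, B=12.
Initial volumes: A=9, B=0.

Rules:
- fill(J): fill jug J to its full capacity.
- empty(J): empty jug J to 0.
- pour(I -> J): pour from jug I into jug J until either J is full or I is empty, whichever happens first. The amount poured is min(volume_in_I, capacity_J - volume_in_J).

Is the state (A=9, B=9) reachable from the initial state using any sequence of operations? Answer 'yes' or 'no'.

Answer: yes

Derivation:
BFS from (A=9, B=0):
  1. pour(A -> B) -> (A=0 B=9)
  2. fill(A) -> (A=9 B=9)
Target reached → yes.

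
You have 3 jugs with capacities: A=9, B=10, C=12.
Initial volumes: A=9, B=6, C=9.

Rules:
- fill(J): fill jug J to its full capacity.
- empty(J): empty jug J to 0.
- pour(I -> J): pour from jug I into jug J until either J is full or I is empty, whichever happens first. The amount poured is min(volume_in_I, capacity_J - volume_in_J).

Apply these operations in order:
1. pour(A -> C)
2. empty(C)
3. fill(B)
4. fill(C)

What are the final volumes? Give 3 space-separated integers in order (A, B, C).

Step 1: pour(A -> C) -> (A=6 B=6 C=12)
Step 2: empty(C) -> (A=6 B=6 C=0)
Step 3: fill(B) -> (A=6 B=10 C=0)
Step 4: fill(C) -> (A=6 B=10 C=12)

Answer: 6 10 12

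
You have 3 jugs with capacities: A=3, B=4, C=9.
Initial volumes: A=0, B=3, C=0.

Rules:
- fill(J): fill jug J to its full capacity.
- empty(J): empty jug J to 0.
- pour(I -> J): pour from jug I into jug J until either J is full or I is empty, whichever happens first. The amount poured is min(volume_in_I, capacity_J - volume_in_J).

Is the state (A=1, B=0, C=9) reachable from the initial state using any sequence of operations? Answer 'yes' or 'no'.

BFS from (A=0, B=3, C=0):
  1. fill(A) -> (A=3 B=3 C=0)
  2. pour(B -> C) -> (A=3 B=0 C=3)
  3. fill(B) -> (A=3 B=4 C=3)
  4. pour(B -> C) -> (A=3 B=0 C=7)
  5. pour(A -> C) -> (A=1 B=0 C=9)
Target reached → yes.

Answer: yes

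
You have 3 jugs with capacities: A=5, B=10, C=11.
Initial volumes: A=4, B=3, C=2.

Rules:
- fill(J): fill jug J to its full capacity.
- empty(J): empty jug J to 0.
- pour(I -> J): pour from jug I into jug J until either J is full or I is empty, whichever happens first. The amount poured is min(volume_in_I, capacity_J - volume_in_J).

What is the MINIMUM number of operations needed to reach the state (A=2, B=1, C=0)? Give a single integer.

BFS from (A=4, B=3, C=2). One shortest path:
  1. pour(A -> B) -> (A=0 B=7 C=2)
  2. fill(A) -> (A=5 B=7 C=2)
  3. pour(A -> B) -> (A=2 B=10 C=2)
  4. pour(B -> C) -> (A=2 B=1 C=11)
  5. empty(C) -> (A=2 B=1 C=0)
Reached target in 5 moves.

Answer: 5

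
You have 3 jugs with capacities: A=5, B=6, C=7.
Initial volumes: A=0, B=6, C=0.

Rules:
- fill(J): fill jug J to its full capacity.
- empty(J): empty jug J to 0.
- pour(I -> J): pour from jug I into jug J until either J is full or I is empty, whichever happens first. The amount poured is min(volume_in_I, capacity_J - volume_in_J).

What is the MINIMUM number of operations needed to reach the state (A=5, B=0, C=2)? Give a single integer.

Answer: 3

Derivation:
BFS from (A=0, B=6, C=0). One shortest path:
  1. empty(B) -> (A=0 B=0 C=0)
  2. fill(C) -> (A=0 B=0 C=7)
  3. pour(C -> A) -> (A=5 B=0 C=2)
Reached target in 3 moves.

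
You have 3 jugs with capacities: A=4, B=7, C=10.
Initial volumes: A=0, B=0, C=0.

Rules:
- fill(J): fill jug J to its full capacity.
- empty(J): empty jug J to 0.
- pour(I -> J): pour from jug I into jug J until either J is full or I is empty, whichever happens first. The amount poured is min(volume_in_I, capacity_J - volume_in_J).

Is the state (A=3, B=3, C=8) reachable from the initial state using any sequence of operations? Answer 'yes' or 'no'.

BFS explored all 278 reachable states.
Reachable set includes: (0,0,0), (0,0,1), (0,0,2), (0,0,3), (0,0,4), (0,0,5), (0,0,6), (0,0,7), (0,0,8), (0,0,9), (0,0,10), (0,1,0) ...
Target (A=3, B=3, C=8) not in reachable set → no.

Answer: no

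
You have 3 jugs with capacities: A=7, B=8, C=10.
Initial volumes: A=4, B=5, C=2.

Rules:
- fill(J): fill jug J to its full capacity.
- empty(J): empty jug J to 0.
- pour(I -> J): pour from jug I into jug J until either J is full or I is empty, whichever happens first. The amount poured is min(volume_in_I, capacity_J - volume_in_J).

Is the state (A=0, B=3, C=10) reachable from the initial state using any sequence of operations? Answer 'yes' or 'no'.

BFS from (A=4, B=5, C=2):
  1. empty(A) -> (A=0 B=5 C=2)
  2. empty(C) -> (A=0 B=5 C=0)
  3. pour(B -> C) -> (A=0 B=0 C=5)
  4. fill(B) -> (A=0 B=8 C=5)
  5. pour(B -> C) -> (A=0 B=3 C=10)
Target reached → yes.

Answer: yes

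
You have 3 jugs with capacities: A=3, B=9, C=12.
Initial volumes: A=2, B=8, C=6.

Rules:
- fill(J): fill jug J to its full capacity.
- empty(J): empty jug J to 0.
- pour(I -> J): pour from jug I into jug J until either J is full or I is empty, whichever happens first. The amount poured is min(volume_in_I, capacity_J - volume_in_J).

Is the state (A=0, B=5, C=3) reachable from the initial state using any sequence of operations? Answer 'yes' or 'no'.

BFS from (A=2, B=8, C=6):
  1. empty(A) -> (A=0 B=8 C=6)
  2. empty(C) -> (A=0 B=8 C=0)
  3. pour(B -> A) -> (A=3 B=5 C=0)
  4. pour(A -> C) -> (A=0 B=5 C=3)
Target reached → yes.

Answer: yes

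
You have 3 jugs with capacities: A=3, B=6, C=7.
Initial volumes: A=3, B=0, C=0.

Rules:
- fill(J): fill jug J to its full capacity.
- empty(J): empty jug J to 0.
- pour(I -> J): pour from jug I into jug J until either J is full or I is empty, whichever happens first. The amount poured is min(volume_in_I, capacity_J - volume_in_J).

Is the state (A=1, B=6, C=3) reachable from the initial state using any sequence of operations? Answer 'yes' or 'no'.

BFS from (A=3, B=0, C=0):
  1. empty(A) -> (A=0 B=0 C=0)
  2. fill(C) -> (A=0 B=0 C=7)
  3. pour(C -> A) -> (A=3 B=0 C=4)
  4. pour(C -> B) -> (A=3 B=4 C=0)
  5. pour(A -> C) -> (A=0 B=4 C=3)
  6. fill(A) -> (A=3 B=4 C=3)
  7. pour(A -> B) -> (A=1 B=6 C=3)
Target reached → yes.

Answer: yes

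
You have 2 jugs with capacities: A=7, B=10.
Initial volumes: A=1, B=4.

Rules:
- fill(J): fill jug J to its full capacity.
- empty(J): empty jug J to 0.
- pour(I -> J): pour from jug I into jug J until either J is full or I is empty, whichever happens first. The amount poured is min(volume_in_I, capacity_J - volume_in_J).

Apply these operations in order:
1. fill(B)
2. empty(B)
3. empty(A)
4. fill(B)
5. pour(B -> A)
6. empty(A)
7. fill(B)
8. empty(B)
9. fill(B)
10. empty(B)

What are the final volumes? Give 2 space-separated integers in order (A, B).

Answer: 0 0

Derivation:
Step 1: fill(B) -> (A=1 B=10)
Step 2: empty(B) -> (A=1 B=0)
Step 3: empty(A) -> (A=0 B=0)
Step 4: fill(B) -> (A=0 B=10)
Step 5: pour(B -> A) -> (A=7 B=3)
Step 6: empty(A) -> (A=0 B=3)
Step 7: fill(B) -> (A=0 B=10)
Step 8: empty(B) -> (A=0 B=0)
Step 9: fill(B) -> (A=0 B=10)
Step 10: empty(B) -> (A=0 B=0)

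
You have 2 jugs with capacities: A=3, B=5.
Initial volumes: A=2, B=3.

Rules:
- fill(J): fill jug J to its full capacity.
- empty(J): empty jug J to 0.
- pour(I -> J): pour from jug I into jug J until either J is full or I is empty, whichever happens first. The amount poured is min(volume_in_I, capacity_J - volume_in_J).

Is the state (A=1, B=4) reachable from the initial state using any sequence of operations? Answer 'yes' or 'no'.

Answer: no

Derivation:
BFS explored all 17 reachable states.
Reachable set includes: (0,0), (0,1), (0,2), (0,3), (0,4), (0,5), (1,0), (1,5), (2,0), (2,3), (2,5), (3,0) ...
Target (A=1, B=4) not in reachable set → no.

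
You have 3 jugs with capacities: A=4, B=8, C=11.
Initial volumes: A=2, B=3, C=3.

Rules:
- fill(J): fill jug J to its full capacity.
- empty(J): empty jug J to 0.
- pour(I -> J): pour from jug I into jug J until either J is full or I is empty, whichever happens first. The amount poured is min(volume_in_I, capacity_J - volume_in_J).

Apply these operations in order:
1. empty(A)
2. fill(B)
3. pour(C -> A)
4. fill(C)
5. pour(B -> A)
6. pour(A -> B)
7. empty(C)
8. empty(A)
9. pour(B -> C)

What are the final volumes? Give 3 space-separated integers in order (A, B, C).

Step 1: empty(A) -> (A=0 B=3 C=3)
Step 2: fill(B) -> (A=0 B=8 C=3)
Step 3: pour(C -> A) -> (A=3 B=8 C=0)
Step 4: fill(C) -> (A=3 B=8 C=11)
Step 5: pour(B -> A) -> (A=4 B=7 C=11)
Step 6: pour(A -> B) -> (A=3 B=8 C=11)
Step 7: empty(C) -> (A=3 B=8 C=0)
Step 8: empty(A) -> (A=0 B=8 C=0)
Step 9: pour(B -> C) -> (A=0 B=0 C=8)

Answer: 0 0 8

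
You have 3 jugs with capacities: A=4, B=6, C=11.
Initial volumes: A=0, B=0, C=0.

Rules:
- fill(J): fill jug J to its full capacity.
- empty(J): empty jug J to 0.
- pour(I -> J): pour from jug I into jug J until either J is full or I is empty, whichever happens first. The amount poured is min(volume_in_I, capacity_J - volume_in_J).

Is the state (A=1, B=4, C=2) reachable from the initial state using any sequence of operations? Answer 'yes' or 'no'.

Answer: no

Derivation:
BFS explored all 270 reachable states.
Reachable set includes: (0,0,0), (0,0,1), (0,0,2), (0,0,3), (0,0,4), (0,0,5), (0,0,6), (0,0,7), (0,0,8), (0,0,9), (0,0,10), (0,0,11) ...
Target (A=1, B=4, C=2) not in reachable set → no.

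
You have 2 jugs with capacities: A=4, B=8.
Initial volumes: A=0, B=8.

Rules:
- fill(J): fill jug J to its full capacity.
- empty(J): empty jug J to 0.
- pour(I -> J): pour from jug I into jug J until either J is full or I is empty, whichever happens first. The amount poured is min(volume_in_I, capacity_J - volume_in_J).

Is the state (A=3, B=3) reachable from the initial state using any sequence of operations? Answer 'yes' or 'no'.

Answer: no

Derivation:
BFS explored all 6 reachable states.
Reachable set includes: (0,0), (0,4), (0,8), (4,0), (4,4), (4,8)
Target (A=3, B=3) not in reachable set → no.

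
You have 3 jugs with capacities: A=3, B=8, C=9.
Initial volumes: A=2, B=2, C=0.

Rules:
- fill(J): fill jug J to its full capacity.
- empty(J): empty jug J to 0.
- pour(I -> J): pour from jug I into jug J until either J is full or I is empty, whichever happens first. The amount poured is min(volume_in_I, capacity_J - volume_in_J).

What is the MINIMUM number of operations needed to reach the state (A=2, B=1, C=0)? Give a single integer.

Answer: 4

Derivation:
BFS from (A=2, B=2, C=0). One shortest path:
  1. pour(B -> C) -> (A=2 B=0 C=2)
  2. fill(B) -> (A=2 B=8 C=2)
  3. pour(B -> C) -> (A=2 B=1 C=9)
  4. empty(C) -> (A=2 B=1 C=0)
Reached target in 4 moves.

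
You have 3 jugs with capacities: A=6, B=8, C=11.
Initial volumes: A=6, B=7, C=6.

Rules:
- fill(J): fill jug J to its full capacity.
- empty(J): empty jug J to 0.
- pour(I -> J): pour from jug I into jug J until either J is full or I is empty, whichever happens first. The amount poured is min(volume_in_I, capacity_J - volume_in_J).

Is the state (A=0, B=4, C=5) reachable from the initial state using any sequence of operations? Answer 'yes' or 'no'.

Answer: yes

Derivation:
BFS from (A=6, B=7, C=6):
  1. empty(A) -> (A=0 B=7 C=6)
  2. empty(C) -> (A=0 B=7 C=0)
  3. pour(B -> C) -> (A=0 B=0 C=7)
  4. fill(B) -> (A=0 B=8 C=7)
  5. pour(B -> C) -> (A=0 B=4 C=11)
  6. pour(C -> A) -> (A=6 B=4 C=5)
  7. empty(A) -> (A=0 B=4 C=5)
Target reached → yes.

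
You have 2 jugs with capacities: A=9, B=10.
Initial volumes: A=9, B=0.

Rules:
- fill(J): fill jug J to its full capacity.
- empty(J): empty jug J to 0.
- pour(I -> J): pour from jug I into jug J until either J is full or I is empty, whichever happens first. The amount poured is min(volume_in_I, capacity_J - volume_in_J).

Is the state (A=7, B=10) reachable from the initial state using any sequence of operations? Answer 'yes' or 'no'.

Answer: yes

Derivation:
BFS from (A=9, B=0):
  1. pour(A -> B) -> (A=0 B=9)
  2. fill(A) -> (A=9 B=9)
  3. pour(A -> B) -> (A=8 B=10)
  4. empty(B) -> (A=8 B=0)
  5. pour(A -> B) -> (A=0 B=8)
  6. fill(A) -> (A=9 B=8)
  7. pour(A -> B) -> (A=7 B=10)
Target reached → yes.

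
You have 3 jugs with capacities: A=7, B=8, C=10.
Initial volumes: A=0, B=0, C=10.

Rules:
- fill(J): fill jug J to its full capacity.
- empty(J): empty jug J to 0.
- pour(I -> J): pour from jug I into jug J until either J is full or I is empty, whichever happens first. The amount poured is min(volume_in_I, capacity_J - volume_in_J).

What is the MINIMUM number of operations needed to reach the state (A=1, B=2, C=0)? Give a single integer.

Answer: 5

Derivation:
BFS from (A=0, B=0, C=10). One shortest path:
  1. pour(C -> B) -> (A=0 B=8 C=2)
  2. pour(B -> A) -> (A=7 B=1 C=2)
  3. empty(A) -> (A=0 B=1 C=2)
  4. pour(B -> A) -> (A=1 B=0 C=2)
  5. pour(C -> B) -> (A=1 B=2 C=0)
Reached target in 5 moves.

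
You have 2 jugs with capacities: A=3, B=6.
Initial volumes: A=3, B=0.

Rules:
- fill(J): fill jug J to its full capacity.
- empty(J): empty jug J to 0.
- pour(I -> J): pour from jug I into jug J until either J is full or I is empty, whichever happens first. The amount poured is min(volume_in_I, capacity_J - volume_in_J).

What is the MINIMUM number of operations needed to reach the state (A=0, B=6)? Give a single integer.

Answer: 2

Derivation:
BFS from (A=3, B=0). One shortest path:
  1. empty(A) -> (A=0 B=0)
  2. fill(B) -> (A=0 B=6)
Reached target in 2 moves.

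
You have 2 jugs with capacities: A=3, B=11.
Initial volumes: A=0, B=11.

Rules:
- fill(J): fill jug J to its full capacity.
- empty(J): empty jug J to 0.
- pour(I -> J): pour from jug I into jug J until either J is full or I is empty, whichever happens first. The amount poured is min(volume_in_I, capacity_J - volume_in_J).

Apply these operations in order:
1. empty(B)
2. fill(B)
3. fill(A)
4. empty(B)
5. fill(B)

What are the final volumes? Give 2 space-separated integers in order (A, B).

Step 1: empty(B) -> (A=0 B=0)
Step 2: fill(B) -> (A=0 B=11)
Step 3: fill(A) -> (A=3 B=11)
Step 4: empty(B) -> (A=3 B=0)
Step 5: fill(B) -> (A=3 B=11)

Answer: 3 11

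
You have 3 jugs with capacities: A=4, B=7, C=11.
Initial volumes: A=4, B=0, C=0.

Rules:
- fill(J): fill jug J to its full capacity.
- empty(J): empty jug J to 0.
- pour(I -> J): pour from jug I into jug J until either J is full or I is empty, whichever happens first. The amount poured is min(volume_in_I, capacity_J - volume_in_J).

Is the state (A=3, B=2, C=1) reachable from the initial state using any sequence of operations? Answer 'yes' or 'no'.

BFS explored all 300 reachable states.
Reachable set includes: (0,0,0), (0,0,1), (0,0,2), (0,0,3), (0,0,4), (0,0,5), (0,0,6), (0,0,7), (0,0,8), (0,0,9), (0,0,10), (0,0,11) ...
Target (A=3, B=2, C=1) not in reachable set → no.

Answer: no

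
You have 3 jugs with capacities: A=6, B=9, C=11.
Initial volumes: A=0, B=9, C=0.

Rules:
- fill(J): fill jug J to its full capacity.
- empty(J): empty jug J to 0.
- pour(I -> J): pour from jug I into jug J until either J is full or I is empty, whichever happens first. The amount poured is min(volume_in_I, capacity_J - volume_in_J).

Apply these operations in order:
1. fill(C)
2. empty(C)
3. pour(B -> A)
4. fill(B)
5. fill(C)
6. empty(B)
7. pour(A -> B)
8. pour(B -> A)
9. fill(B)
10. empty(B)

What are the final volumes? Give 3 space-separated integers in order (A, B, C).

Answer: 6 0 11

Derivation:
Step 1: fill(C) -> (A=0 B=9 C=11)
Step 2: empty(C) -> (A=0 B=9 C=0)
Step 3: pour(B -> A) -> (A=6 B=3 C=0)
Step 4: fill(B) -> (A=6 B=9 C=0)
Step 5: fill(C) -> (A=6 B=9 C=11)
Step 6: empty(B) -> (A=6 B=0 C=11)
Step 7: pour(A -> B) -> (A=0 B=6 C=11)
Step 8: pour(B -> A) -> (A=6 B=0 C=11)
Step 9: fill(B) -> (A=6 B=9 C=11)
Step 10: empty(B) -> (A=6 B=0 C=11)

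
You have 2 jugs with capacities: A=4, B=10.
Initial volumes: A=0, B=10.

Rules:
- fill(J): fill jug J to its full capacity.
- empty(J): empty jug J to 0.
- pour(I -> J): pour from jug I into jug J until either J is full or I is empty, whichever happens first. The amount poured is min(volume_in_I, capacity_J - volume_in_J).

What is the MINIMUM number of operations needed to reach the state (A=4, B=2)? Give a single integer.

Answer: 3

Derivation:
BFS from (A=0, B=10). One shortest path:
  1. pour(B -> A) -> (A=4 B=6)
  2. empty(A) -> (A=0 B=6)
  3. pour(B -> A) -> (A=4 B=2)
Reached target in 3 moves.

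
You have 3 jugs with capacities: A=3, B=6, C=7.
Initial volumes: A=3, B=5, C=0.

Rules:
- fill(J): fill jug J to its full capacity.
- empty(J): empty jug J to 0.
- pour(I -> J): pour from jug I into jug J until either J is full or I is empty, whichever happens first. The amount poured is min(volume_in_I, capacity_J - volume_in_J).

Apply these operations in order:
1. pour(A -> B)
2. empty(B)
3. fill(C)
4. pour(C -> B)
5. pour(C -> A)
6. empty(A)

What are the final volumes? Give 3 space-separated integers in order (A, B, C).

Step 1: pour(A -> B) -> (A=2 B=6 C=0)
Step 2: empty(B) -> (A=2 B=0 C=0)
Step 3: fill(C) -> (A=2 B=0 C=7)
Step 4: pour(C -> B) -> (A=2 B=6 C=1)
Step 5: pour(C -> A) -> (A=3 B=6 C=0)
Step 6: empty(A) -> (A=0 B=6 C=0)

Answer: 0 6 0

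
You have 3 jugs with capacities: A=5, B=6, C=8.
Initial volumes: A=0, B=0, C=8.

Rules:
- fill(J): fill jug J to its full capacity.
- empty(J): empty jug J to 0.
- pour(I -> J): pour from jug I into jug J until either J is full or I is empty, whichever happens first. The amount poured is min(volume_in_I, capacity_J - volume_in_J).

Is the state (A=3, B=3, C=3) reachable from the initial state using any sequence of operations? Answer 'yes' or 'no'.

BFS explored all 238 reachable states.
Reachable set includes: (0,0,0), (0,0,1), (0,0,2), (0,0,3), (0,0,4), (0,0,5), (0,0,6), (0,0,7), (0,0,8), (0,1,0), (0,1,1), (0,1,2) ...
Target (A=3, B=3, C=3) not in reachable set → no.

Answer: no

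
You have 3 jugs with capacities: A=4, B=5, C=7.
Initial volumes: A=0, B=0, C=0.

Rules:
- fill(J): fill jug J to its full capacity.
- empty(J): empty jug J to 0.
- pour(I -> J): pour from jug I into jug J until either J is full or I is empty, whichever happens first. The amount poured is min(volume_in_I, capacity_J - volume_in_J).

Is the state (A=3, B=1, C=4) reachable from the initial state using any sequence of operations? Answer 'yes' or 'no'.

BFS explored all 168 reachable states.
Reachable set includes: (0,0,0), (0,0,1), (0,0,2), (0,0,3), (0,0,4), (0,0,5), (0,0,6), (0,0,7), (0,1,0), (0,1,1), (0,1,2), (0,1,3) ...
Target (A=3, B=1, C=4) not in reachable set → no.

Answer: no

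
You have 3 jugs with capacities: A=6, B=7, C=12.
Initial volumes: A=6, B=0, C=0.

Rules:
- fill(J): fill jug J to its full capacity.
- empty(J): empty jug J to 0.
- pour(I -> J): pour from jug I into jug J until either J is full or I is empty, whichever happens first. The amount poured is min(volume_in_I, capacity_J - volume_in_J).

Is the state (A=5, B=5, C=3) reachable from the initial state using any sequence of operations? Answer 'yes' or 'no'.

Answer: no

Derivation:
BFS explored all 398 reachable states.
Reachable set includes: (0,0,0), (0,0,1), (0,0,2), (0,0,3), (0,0,4), (0,0,5), (0,0,6), (0,0,7), (0,0,8), (0,0,9), (0,0,10), (0,0,11) ...
Target (A=5, B=5, C=3) not in reachable set → no.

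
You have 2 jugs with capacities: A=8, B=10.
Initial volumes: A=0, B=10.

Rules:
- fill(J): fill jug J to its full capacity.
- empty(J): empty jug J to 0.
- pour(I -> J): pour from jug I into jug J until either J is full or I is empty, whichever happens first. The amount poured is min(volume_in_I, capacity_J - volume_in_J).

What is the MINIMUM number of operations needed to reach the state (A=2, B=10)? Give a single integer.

BFS from (A=0, B=10). One shortest path:
  1. pour(B -> A) -> (A=8 B=2)
  2. empty(A) -> (A=0 B=2)
  3. pour(B -> A) -> (A=2 B=0)
  4. fill(B) -> (A=2 B=10)
Reached target in 4 moves.

Answer: 4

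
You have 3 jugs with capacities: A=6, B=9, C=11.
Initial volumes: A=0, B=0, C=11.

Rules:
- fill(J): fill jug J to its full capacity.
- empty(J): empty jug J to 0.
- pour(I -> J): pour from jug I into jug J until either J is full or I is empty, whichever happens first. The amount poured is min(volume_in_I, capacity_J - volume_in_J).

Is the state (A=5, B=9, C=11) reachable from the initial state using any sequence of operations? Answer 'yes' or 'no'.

Answer: yes

Derivation:
BFS from (A=0, B=0, C=11):
  1. fill(B) -> (A=0 B=9 C=11)
  2. pour(C -> A) -> (A=6 B=9 C=5)
  3. empty(A) -> (A=0 B=9 C=5)
  4. pour(C -> A) -> (A=5 B=9 C=0)
  5. fill(C) -> (A=5 B=9 C=11)
Target reached → yes.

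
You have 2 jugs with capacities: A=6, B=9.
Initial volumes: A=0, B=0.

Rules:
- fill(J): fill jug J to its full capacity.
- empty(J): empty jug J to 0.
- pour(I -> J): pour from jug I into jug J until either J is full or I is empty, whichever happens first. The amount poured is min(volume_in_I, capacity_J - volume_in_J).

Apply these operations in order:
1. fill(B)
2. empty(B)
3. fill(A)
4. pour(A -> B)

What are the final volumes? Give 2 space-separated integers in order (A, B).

Answer: 0 6

Derivation:
Step 1: fill(B) -> (A=0 B=9)
Step 2: empty(B) -> (A=0 B=0)
Step 3: fill(A) -> (A=6 B=0)
Step 4: pour(A -> B) -> (A=0 B=6)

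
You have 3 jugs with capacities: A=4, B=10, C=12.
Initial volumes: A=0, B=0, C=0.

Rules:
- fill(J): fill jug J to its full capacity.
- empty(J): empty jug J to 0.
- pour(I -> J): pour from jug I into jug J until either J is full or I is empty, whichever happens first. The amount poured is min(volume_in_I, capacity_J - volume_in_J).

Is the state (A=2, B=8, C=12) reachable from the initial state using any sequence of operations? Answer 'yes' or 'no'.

Answer: yes

Derivation:
BFS from (A=0, B=0, C=0):
  1. fill(C) -> (A=0 B=0 C=12)
  2. pour(C -> B) -> (A=0 B=10 C=2)
  3. pour(C -> A) -> (A=2 B=10 C=0)
  4. pour(B -> C) -> (A=2 B=0 C=10)
  5. fill(B) -> (A=2 B=10 C=10)
  6. pour(B -> C) -> (A=2 B=8 C=12)
Target reached → yes.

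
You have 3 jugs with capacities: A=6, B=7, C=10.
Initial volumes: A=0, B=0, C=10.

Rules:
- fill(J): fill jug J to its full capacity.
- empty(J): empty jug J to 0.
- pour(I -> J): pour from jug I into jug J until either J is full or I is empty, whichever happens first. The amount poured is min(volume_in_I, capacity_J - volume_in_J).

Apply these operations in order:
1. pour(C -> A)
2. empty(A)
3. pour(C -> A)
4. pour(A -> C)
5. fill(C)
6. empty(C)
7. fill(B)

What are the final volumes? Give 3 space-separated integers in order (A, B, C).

Step 1: pour(C -> A) -> (A=6 B=0 C=4)
Step 2: empty(A) -> (A=0 B=0 C=4)
Step 3: pour(C -> A) -> (A=4 B=0 C=0)
Step 4: pour(A -> C) -> (A=0 B=0 C=4)
Step 5: fill(C) -> (A=0 B=0 C=10)
Step 6: empty(C) -> (A=0 B=0 C=0)
Step 7: fill(B) -> (A=0 B=7 C=0)

Answer: 0 7 0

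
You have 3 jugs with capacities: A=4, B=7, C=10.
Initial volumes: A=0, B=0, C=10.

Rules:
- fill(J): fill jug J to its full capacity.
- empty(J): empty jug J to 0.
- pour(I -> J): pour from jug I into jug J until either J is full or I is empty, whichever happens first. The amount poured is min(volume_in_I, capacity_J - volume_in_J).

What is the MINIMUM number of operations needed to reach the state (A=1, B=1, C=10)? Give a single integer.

BFS from (A=0, B=0, C=10). One shortest path:
  1. fill(A) -> (A=4 B=0 C=10)
  2. empty(C) -> (A=4 B=0 C=0)
  3. pour(A -> B) -> (A=0 B=4 C=0)
  4. fill(A) -> (A=4 B=4 C=0)
  5. pour(A -> C) -> (A=0 B=4 C=4)
  6. fill(A) -> (A=4 B=4 C=4)
  7. pour(A -> B) -> (A=1 B=7 C=4)
  8. pour(B -> C) -> (A=1 B=1 C=10)
Reached target in 8 moves.

Answer: 8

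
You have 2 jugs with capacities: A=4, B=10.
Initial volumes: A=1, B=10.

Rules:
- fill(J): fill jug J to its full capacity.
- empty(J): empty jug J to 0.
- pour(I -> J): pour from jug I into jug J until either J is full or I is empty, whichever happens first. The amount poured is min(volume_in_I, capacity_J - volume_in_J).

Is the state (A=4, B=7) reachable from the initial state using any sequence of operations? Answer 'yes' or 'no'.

BFS from (A=1, B=10):
  1. pour(B -> A) -> (A=4 B=7)
Target reached → yes.

Answer: yes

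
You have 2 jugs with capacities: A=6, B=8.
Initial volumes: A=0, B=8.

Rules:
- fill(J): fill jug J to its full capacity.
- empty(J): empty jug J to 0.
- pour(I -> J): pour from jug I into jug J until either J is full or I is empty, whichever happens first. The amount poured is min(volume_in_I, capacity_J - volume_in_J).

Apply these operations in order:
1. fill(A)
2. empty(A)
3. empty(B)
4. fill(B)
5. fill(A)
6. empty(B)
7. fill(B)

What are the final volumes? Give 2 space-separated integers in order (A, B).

Answer: 6 8

Derivation:
Step 1: fill(A) -> (A=6 B=8)
Step 2: empty(A) -> (A=0 B=8)
Step 3: empty(B) -> (A=0 B=0)
Step 4: fill(B) -> (A=0 B=8)
Step 5: fill(A) -> (A=6 B=8)
Step 6: empty(B) -> (A=6 B=0)
Step 7: fill(B) -> (A=6 B=8)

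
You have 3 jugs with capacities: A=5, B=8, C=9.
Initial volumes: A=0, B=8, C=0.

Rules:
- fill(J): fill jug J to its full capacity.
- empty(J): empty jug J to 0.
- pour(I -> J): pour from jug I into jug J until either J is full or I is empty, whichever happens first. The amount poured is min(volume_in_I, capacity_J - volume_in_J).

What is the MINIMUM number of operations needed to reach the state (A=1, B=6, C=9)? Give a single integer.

BFS from (A=0, B=8, C=0). One shortest path:
  1. pour(B -> A) -> (A=5 B=3 C=0)
  2. pour(A -> C) -> (A=0 B=3 C=5)
  3. pour(B -> A) -> (A=3 B=0 C=5)
  4. fill(B) -> (A=3 B=8 C=5)
  5. pour(B -> A) -> (A=5 B=6 C=5)
  6. pour(A -> C) -> (A=1 B=6 C=9)
Reached target in 6 moves.

Answer: 6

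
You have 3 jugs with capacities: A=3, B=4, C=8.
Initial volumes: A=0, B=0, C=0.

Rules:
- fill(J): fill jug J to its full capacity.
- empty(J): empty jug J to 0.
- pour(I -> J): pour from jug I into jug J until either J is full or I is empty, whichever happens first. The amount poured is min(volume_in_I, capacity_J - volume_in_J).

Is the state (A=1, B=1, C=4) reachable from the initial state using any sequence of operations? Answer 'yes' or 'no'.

Answer: no

Derivation:
BFS explored all 138 reachable states.
Reachable set includes: (0,0,0), (0,0,1), (0,0,2), (0,0,3), (0,0,4), (0,0,5), (0,0,6), (0,0,7), (0,0,8), (0,1,0), (0,1,1), (0,1,2) ...
Target (A=1, B=1, C=4) not in reachable set → no.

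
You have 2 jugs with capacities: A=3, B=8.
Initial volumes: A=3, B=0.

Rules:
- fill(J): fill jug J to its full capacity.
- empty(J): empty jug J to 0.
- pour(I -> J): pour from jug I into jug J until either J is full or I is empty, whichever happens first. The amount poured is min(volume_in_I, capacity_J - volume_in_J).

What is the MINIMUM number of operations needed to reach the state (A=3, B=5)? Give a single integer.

Answer: 3

Derivation:
BFS from (A=3, B=0). One shortest path:
  1. empty(A) -> (A=0 B=0)
  2. fill(B) -> (A=0 B=8)
  3. pour(B -> A) -> (A=3 B=5)
Reached target in 3 moves.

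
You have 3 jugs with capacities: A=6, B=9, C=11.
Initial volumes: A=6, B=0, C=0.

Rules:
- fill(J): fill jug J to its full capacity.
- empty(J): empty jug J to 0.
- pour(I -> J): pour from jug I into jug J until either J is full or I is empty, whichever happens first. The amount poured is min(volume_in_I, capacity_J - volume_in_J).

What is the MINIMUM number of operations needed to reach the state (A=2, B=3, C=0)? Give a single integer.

BFS from (A=6, B=0, C=0). One shortest path:
  1. empty(A) -> (A=0 B=0 C=0)
  2. fill(C) -> (A=0 B=0 C=11)
  3. pour(C -> B) -> (A=0 B=9 C=2)
  4. pour(B -> A) -> (A=6 B=3 C=2)
  5. empty(A) -> (A=0 B=3 C=2)
  6. pour(C -> A) -> (A=2 B=3 C=0)
Reached target in 6 moves.

Answer: 6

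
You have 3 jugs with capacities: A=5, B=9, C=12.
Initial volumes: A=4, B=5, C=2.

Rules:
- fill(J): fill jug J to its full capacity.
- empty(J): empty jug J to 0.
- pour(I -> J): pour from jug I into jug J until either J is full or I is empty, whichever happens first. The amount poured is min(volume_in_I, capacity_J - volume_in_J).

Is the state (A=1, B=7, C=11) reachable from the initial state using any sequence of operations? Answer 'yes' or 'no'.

BFS explored all 429 reachable states.
Reachable set includes: (0,0,0), (0,0,1), (0,0,2), (0,0,3), (0,0,4), (0,0,5), (0,0,6), (0,0,7), (0,0,8), (0,0,9), (0,0,10), (0,0,11) ...
Target (A=1, B=7, C=11) not in reachable set → no.

Answer: no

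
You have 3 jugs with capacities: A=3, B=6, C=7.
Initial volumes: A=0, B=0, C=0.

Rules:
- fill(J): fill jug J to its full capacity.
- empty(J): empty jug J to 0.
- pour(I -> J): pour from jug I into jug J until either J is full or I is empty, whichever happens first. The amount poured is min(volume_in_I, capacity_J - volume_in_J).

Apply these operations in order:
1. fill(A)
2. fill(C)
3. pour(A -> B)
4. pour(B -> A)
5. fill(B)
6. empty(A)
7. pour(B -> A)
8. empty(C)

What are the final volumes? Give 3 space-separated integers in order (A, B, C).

Step 1: fill(A) -> (A=3 B=0 C=0)
Step 2: fill(C) -> (A=3 B=0 C=7)
Step 3: pour(A -> B) -> (A=0 B=3 C=7)
Step 4: pour(B -> A) -> (A=3 B=0 C=7)
Step 5: fill(B) -> (A=3 B=6 C=7)
Step 6: empty(A) -> (A=0 B=6 C=7)
Step 7: pour(B -> A) -> (A=3 B=3 C=7)
Step 8: empty(C) -> (A=3 B=3 C=0)

Answer: 3 3 0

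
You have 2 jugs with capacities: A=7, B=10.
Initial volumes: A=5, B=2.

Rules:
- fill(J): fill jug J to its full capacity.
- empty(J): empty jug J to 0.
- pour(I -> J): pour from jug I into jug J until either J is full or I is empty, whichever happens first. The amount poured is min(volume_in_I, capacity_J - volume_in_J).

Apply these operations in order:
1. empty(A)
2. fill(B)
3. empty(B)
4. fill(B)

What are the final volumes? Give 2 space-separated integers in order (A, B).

Answer: 0 10

Derivation:
Step 1: empty(A) -> (A=0 B=2)
Step 2: fill(B) -> (A=0 B=10)
Step 3: empty(B) -> (A=0 B=0)
Step 4: fill(B) -> (A=0 B=10)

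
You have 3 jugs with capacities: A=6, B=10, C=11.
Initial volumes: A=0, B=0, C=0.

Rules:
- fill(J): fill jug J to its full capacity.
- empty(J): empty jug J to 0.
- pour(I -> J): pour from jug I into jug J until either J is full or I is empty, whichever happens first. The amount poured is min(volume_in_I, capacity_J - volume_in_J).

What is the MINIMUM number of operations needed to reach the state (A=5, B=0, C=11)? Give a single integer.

Answer: 4

Derivation:
BFS from (A=0, B=0, C=0). One shortest path:
  1. fill(A) -> (A=6 B=0 C=0)
  2. fill(B) -> (A=6 B=10 C=0)
  3. pour(B -> C) -> (A=6 B=0 C=10)
  4. pour(A -> C) -> (A=5 B=0 C=11)
Reached target in 4 moves.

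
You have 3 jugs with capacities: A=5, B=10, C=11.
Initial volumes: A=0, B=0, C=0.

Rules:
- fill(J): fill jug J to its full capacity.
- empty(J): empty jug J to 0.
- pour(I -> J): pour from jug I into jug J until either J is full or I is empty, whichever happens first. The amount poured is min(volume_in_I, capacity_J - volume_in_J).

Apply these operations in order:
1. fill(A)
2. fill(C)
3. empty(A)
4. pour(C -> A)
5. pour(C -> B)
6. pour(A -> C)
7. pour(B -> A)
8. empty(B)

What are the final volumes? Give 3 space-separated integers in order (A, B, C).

Answer: 5 0 5

Derivation:
Step 1: fill(A) -> (A=5 B=0 C=0)
Step 2: fill(C) -> (A=5 B=0 C=11)
Step 3: empty(A) -> (A=0 B=0 C=11)
Step 4: pour(C -> A) -> (A=5 B=0 C=6)
Step 5: pour(C -> B) -> (A=5 B=6 C=0)
Step 6: pour(A -> C) -> (A=0 B=6 C=5)
Step 7: pour(B -> A) -> (A=5 B=1 C=5)
Step 8: empty(B) -> (A=5 B=0 C=5)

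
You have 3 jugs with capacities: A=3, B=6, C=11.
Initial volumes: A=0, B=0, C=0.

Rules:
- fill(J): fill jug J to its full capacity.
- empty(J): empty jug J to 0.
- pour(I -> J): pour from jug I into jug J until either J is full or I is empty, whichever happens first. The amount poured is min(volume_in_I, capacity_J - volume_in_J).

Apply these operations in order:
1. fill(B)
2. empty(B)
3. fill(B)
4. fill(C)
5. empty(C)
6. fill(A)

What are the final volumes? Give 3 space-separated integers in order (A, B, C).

Step 1: fill(B) -> (A=0 B=6 C=0)
Step 2: empty(B) -> (A=0 B=0 C=0)
Step 3: fill(B) -> (A=0 B=6 C=0)
Step 4: fill(C) -> (A=0 B=6 C=11)
Step 5: empty(C) -> (A=0 B=6 C=0)
Step 6: fill(A) -> (A=3 B=6 C=0)

Answer: 3 6 0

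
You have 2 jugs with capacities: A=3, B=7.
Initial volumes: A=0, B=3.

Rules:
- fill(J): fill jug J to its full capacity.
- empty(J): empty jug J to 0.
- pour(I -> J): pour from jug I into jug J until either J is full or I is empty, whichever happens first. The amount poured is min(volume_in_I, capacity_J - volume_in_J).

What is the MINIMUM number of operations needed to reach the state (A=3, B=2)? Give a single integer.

Answer: 7

Derivation:
BFS from (A=0, B=3). One shortest path:
  1. fill(A) -> (A=3 B=3)
  2. pour(A -> B) -> (A=0 B=6)
  3. fill(A) -> (A=3 B=6)
  4. pour(A -> B) -> (A=2 B=7)
  5. empty(B) -> (A=2 B=0)
  6. pour(A -> B) -> (A=0 B=2)
  7. fill(A) -> (A=3 B=2)
Reached target in 7 moves.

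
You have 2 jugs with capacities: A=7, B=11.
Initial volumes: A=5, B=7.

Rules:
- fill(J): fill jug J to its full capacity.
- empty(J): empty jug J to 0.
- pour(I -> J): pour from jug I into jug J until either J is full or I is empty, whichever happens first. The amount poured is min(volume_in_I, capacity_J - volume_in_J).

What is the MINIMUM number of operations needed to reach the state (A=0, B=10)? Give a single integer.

Answer: 6

Derivation:
BFS from (A=5, B=7). One shortest path:
  1. fill(A) -> (A=7 B=7)
  2. pour(A -> B) -> (A=3 B=11)
  3. empty(B) -> (A=3 B=0)
  4. pour(A -> B) -> (A=0 B=3)
  5. fill(A) -> (A=7 B=3)
  6. pour(A -> B) -> (A=0 B=10)
Reached target in 6 moves.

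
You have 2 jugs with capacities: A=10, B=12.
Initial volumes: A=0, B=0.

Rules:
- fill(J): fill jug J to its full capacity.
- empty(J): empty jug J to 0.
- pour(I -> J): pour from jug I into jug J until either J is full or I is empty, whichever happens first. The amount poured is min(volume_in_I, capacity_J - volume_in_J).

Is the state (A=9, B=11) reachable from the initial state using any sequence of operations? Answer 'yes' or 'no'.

BFS explored all 22 reachable states.
Reachable set includes: (0,0), (0,2), (0,4), (0,6), (0,8), (0,10), (0,12), (2,0), (2,12), (4,0), (4,12), (6,0) ...
Target (A=9, B=11) not in reachable set → no.

Answer: no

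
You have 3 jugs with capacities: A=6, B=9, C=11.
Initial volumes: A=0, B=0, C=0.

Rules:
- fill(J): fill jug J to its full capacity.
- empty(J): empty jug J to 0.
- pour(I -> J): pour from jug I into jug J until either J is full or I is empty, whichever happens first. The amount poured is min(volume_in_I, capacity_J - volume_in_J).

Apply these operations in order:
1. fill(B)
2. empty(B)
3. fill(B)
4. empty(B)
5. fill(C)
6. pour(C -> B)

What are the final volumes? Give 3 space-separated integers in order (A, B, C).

Step 1: fill(B) -> (A=0 B=9 C=0)
Step 2: empty(B) -> (A=0 B=0 C=0)
Step 3: fill(B) -> (A=0 B=9 C=0)
Step 4: empty(B) -> (A=0 B=0 C=0)
Step 5: fill(C) -> (A=0 B=0 C=11)
Step 6: pour(C -> B) -> (A=0 B=9 C=2)

Answer: 0 9 2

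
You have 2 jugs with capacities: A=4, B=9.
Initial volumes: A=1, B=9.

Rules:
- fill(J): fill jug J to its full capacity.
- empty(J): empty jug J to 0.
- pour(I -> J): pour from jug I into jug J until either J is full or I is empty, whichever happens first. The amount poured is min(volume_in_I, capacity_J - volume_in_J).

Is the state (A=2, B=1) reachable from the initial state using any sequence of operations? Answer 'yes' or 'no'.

BFS explored all 26 reachable states.
Reachable set includes: (0,0), (0,1), (0,2), (0,3), (0,4), (0,5), (0,6), (0,7), (0,8), (0,9), (1,0), (1,9) ...
Target (A=2, B=1) not in reachable set → no.

Answer: no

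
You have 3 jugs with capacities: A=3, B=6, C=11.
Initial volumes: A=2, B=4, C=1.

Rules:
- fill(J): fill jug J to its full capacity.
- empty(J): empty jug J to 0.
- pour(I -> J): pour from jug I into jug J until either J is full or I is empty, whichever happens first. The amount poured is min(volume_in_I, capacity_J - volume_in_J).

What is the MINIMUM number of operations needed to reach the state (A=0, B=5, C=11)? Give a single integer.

Answer: 3

Derivation:
BFS from (A=2, B=4, C=1). One shortest path:
  1. empty(A) -> (A=0 B=4 C=1)
  2. pour(C -> B) -> (A=0 B=5 C=0)
  3. fill(C) -> (A=0 B=5 C=11)
Reached target in 3 moves.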